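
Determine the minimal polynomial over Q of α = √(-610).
m_α(x) = x^2 + 610

α satisfies α^2 + 610 = 0, so x^2 + 610 annihilates α. Since d = -610 is squarefree and ≠ 1, it is not a perfect square in Q, so x^2 + 610 has no rational root and is therefore irreducible over Q (a degree-2 polynomial over a field is irreducible iff it has no root). Hence m_α(x) = x^2 + 610.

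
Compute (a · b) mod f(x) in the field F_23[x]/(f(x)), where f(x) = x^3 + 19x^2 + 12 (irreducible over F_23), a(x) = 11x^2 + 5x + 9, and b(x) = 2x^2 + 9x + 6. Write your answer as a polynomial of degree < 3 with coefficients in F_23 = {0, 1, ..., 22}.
a · b ≡ 20x^2 + 8x + 13 (mod f(x))

Multiply in F_23[x]: a(x)·b(x) = (11x^2 + 5x + 9)·(2x^2 + 9x + 6) = 22x^4 + 17x^3 + 14x^2 + 19x + 8. This has degree ≥ 3, so divide by f(x) over F_23: 22x^4 + 17x^3 + 14x^2 + 19x + 8 = (22x + 13)·(x^3 + 19x^2 + 12) + (20x^2 + 8x + 13). Hence a·b ≡ 20x^2 + 8x + 13 (mod f). (F_23[x]/(f) is a field with 23^3 = 12167 elements since f is irreducible of degree 3.)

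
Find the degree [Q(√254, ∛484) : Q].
[Q(√254, ∛484) : Q] = 6

Let L = Q(√254, ∛484). Since Q(√254) ⊂ L and [Q(√254):Q] = 2, the tower law gives 2 | [L:Q]. Likewise Q(∛484) ⊂ L with [Q(∛484):Q] = 3 (because 484 is not a perfect cube), so 3 | [L:Q]. As gcd(2,3) = 1, [L:Q] is divisible by 6. Conversely L is generated over Q by √254 and ∛484, so [L:Q] ≤ 2·3 = 6. Therefore [Q(√254, ∛484) : Q] = 6.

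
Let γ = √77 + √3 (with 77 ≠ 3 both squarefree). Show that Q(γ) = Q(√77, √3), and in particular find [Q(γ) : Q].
[Q(γ) : Q] = 4 (equivalently, Q(γ) = Q(√77, √3))

Obviously Q(γ) ⊆ Q(√77, √3), and [Q(√77, √3):Q] = 4 (since 77, 3 are distinct squarefree integers > 1 with 231 not a perfect square). To show equality we compute the minimal polynomial of γ. From γ = √77 + √3: γ^2 = 77 + 2√(231) + 3 = 80 + 2√(231), so γ^2 - 80 = 2√(231); squaring, (γ^2 - 80)^2 = 4·231, i.e. γ^4 - 160γ^2 + 6400 - 924 = 0, i.e. γ^4 - 160γ^2 + 5476 = 0. So γ is a root of x^4 - 160x^2 + 5476. This polynomial is irreducible over Q: it has no rational root (each ±√77 ± √3 is irrational), and any factorization into two quadratics over Q would force √(231) ∈ Q (pairing opposite roots) or √77, √3 ∈ Q (other pairings), all impossible. Hence [Q(γ):Q] = 4 = [Q(√77, √3):Q], so Q(γ) = Q(√77, √3).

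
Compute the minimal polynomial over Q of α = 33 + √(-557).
m_α(x) = x^2 - 66x + 1646

From α - 33 = √(-557), squaring gives (α - 33)^2 = -557, i.e. α^2 - 66α + 1089 = -557, so α^2 - 66α + 1646 = 0. The discriminant of x^2 - 66x + 1646 is (-66)^2 - 4·(1646) = 4356 - 6584 = -2228, and 4·(-557) is not a perfect square in Q since -557 is squarefree and ≠ 1. Hence x^2 - 66x + 1646 is irreducible over Q and is the minimal polynomial of α.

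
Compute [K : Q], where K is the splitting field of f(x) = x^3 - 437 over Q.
[K : Q] = 6

The roots of x^3 - 437 are ∛437, ω∛437, ω^2∛437 where ω = e^(2πi/3) is a primitive cube root of unity, so K = Q(∛437, ω). Now [Q(∛437):Q] = 3 (since 437 is not a perfect cube, x^3 - 437 is irreducible) and [Q(ω):Q] = 2. Both 2 and 3 divide [K:Q], and [K:Q] ≤ 3·2 = 6, so [K:Q] = 6. (Equivalently: Q(∛437) ⊂ R but ω ∉ R, so [K : Q(∛437)] = 2.)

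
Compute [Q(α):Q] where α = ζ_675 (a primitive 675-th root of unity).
[Q(α):Q] = 360

The minimal polynomial of ζ_675 over Q is the 675-th cyclotomic polynomial Φ_675(x), which is irreducible over Q and has degree φ(675) = 360. Hence [Q(α):Q] = φ(675) = 360.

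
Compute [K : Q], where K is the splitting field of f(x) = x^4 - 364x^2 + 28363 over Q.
[K : Q] = 4

Solving the quadratic in x^2: x^2 = (364 ± √(364^2 - 4·28363))/2 = (364 ± √19044)/2 = (364 ± 138)/2, giving x^2 = 113 or x^2 = 251. So f(x) = (x^2 - 113)(x^2 - 251) and the roots of f are ±√113, ±√251. Hence the splitting field is K = Q(√113, √251). Since 113 and 251 are distinct squarefree integers > 1, their product 28363 is not a perfect square, so √251 ∉ Q(√113). By the tower law [K:Q] = [Q(√113,√251):Q(√113)] · [Q(√113):Q] = 2 · 2 = 4.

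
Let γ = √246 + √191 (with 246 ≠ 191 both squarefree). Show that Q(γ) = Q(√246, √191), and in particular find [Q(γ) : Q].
[Q(γ) : Q] = 4 (equivalently, Q(γ) = Q(√246, √191))

Obviously Q(γ) ⊆ Q(√246, √191), and [Q(√246, √191):Q] = 4 (since 246, 191 are distinct squarefree integers > 1 with 46986 not a perfect square). To show equality we compute the minimal polynomial of γ. From γ = √246 + √191: γ^2 = 246 + 2√(46986) + 191 = 437 + 2√(46986), so γ^2 - 437 = 2√(46986); squaring, (γ^2 - 437)^2 = 4·46986, i.e. γ^4 - 874γ^2 + 190969 - 187944 = 0, i.e. γ^4 - 874γ^2 + 3025 = 0. So γ is a root of x^4 - 874x^2 + 3025. This polynomial is irreducible over Q: it has no rational root (each ±√246 ± √191 is irrational), and any factorization into two quadratics over Q would force √(46986) ∈ Q (pairing opposite roots) or √246, √191 ∈ Q (other pairings), all impossible. Hence [Q(γ):Q] = 4 = [Q(√246, √191):Q], so Q(γ) = Q(√246, √191).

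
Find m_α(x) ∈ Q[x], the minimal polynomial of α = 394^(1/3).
m_α(x) = x^3 - 394

α satisfies α^3 = 394, so x^3 - 394 annihilates α. By the rational root test, a rational root p/q (in lowest terms) of x^3 - 394 would satisfy p^3 = 394 q^3, forcing q = 1 and p^3 = 394; but 394 is not a perfect cube, contradiction. A monic cubic over Q with no rational root is irreducible (any nontrivial factorization would include a linear factor). Hence x^3 - 394 is the minimal polynomial of α, and in particular [Q(α):Q] = 3.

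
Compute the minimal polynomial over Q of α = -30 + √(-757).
m_α(x) = x^2 + 60x + 1657

From α + 30 = √(-757), squaring gives (α + 30)^2 = -757, i.e. α^2 + 60α + 900 = -757, so α^2 + 60α + 1657 = 0. The discriminant of x^2 + 60x + 1657 is (60)^2 - 4·(1657) = 3600 - 6628 = -3028, and 4·(-757) is not a perfect square in Q since -757 is squarefree and ≠ 1. Hence x^2 + 60x + 1657 is irreducible over Q and is the minimal polynomial of α.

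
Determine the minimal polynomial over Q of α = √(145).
m_α(x) = x^2 - 145

α satisfies α^2 - 145 = 0, so x^2 - 145 annihilates α. Since d = 145 is squarefree and ≠ 1, it is not a perfect square in Q, so x^2 - 145 has no rational root and is therefore irreducible over Q (a degree-2 polynomial over a field is irreducible iff it has no root). Hence m_α(x) = x^2 - 145.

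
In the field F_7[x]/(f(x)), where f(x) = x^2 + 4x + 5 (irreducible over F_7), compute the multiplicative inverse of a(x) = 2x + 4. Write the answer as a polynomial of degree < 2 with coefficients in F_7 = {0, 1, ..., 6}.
a(x)^(-1) ≡ 3x + 6 (mod f(x))

Since f is irreducible over F_7, F_7[x]/(f) is a field and a(x) ≠ 0 has an inverse. Apply the extended Euclidean algorithm to f(x) and a(x) in F_7[x]: f(x) = (4x + 1)·a(x) + (1). The last nonzero remainder is the constant 1 = gcd(f, a) in F_7. Back-substituting through the division chain expresses 1 = s(x)·a(x) + t(x)·f(x) with s(x) ≡ 3x + 6 (mod f), so a(x)^(-1) ≡ s(x) = 3x + 6 (mod f). Check: (2x + 4)·(3x + 6) = 6x^2 + 3x + 3 ≡ 1 (mod x^2 + 4x + 5).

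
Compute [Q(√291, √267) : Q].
[Q(√291, √267) : Q] = 4

[Q(√291):Q] = 2 (min poly x^2 - 291, irreducible since 291 is squarefree > 1). For the top step, suppose √267 ∈ Q(√291), say √267 = c + d√291 with c, d ∈ Q. Squaring: 267 = c^2 + 291d^2 + 2cd√291. Since √291 ∉ Q this forces 2cd = 0. If d = 0 then √267 = c ∈ Q, contradicting 267 squarefree > 1. If c = 0 then 267 = 291d^2, so 291·267 = (291d)^2 is a perfect square in Q — but 291·267 = 77697 is not a perfect square (since 291 and 267 are distinct squarefree integers). Contradiction. Hence √267 ∉ Q(√291), so x^2 - 267 stays irreducible over Q(√291) and [Q(√291, √267) : Q(√291)] = 2. By the tower law, [Q(√291, √267) : Q] = 2 · 2 = 4.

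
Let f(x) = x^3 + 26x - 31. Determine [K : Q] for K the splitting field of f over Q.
[K : Q] = 6

By the rational root test, any rational root of the monic integer polynomial f(x) = x^3 + 26x - 31 must be an integer dividing the constant term -31, i.e. one of ±{1, 31}. Evaluating: f(1) = -4, f(-1) = -58, f(31) = 30566, f(-31) = -30628; none is 0, so f has no rational root and is therefore irreducible over Q (a cubic with no linear factor over a field is irreducible). For an irreducible cubic, the Galois group is A_3 or S_3 according as the discriminant disc(f) = -4a^3 - 27b^2 = -4·(26)^3 - 27·(-31)^2 = -96251 is or is not a square in Q. Here disc(f) = -96251 is not a perfect square in Q, so the Galois group of f over Q is not contained in A_3 and must be all of S_3. The splitting field has degree |S_3| = 6 over Q, so [K : Q] = 6.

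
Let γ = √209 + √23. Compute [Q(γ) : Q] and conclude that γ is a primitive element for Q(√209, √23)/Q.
[Q(γ) : Q] = 4 (equivalently, Q(γ) = Q(√209, √23))

Obviously Q(γ) ⊆ Q(√209, √23), and [Q(√209, √23):Q] = 4 (since 209, 23 are distinct squarefree integers > 1 with 4807 not a perfect square). To show equality we compute the minimal polynomial of γ. From γ = √209 + √23: γ^2 = 209 + 2√(4807) + 23 = 232 + 2√(4807), so γ^2 - 232 = 2√(4807); squaring, (γ^2 - 232)^2 = 4·4807, i.e. γ^4 - 464γ^2 + 53824 - 19228 = 0, i.e. γ^4 - 464γ^2 + 34596 = 0. So γ is a root of x^4 - 464x^2 + 34596. This polynomial is irreducible over Q: it has no rational root (each ±√209 ± √23 is irrational), and any factorization into two quadratics over Q would force √(4807) ∈ Q (pairing opposite roots) or √209, √23 ∈ Q (other pairings), all impossible. Hence [Q(γ):Q] = 4 = [Q(√209, √23):Q], so Q(γ) = Q(√209, √23).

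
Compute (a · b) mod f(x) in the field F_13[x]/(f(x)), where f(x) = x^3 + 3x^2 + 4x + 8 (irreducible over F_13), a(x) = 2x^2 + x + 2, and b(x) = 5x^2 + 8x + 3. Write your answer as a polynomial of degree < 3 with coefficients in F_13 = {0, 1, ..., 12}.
a · b ≡ 11x^2 + x (mod f(x))

Multiply in F_13[x]: a(x)·b(x) = (2x^2 + x + 2)·(5x^2 + 8x + 3) = 10x^4 + 8x^3 + 11x^2 + 6x + 6. This has degree ≥ 3, so divide by f(x) over F_13: 10x^4 + 8x^3 + 11x^2 + 6x + 6 = (10x + 4)·(x^3 + 3x^2 + 4x + 8) + (11x^2 + x). Hence a·b ≡ 11x^2 + x (mod f). (F_13[x]/(f) is a field with 13^3 = 2197 elements since f is irreducible of degree 3.)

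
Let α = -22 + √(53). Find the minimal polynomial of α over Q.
m_α(x) = x^2 + 44x + 431

From α + 22 = √(53), squaring gives (α + 22)^2 = 53, i.e. α^2 + 44α + 484 = 53, so α^2 + 44α + 431 = 0. The discriminant of x^2 + 44x + 431 is (44)^2 - 4·(431) = 1936 - 1724 = 212, and 4·(53) is not a perfect square in Q since 53 is squarefree and ≠ 1. Hence x^2 + 44x + 431 is irreducible over Q and is the minimal polynomial of α.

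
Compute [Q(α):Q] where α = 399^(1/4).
[Q(α):Q] = 4

α is a root of x^4 - 399. By Eisenstein's criterion at the prime p = 3 (which divides the constant term 399 but p^2 = 9 does not, since 399 is squarefree), x^4 - 399 is irreducible over Q. Hence [Q(α):Q] = 4.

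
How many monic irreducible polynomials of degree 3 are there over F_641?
There are 87791360 monic irreducible polynomials of degree 3 over F_641

Each element of F_{641^3} that lies in no proper subfield is a root of exactly one monic irreducible of degree 3 over F_641, and each such polynomial has 3 distinct roots in F_{641^3}. By Möbius inversion the count is N_641(3) = (1/3) Σ_{d|3} μ(3/d) · 641^d = (1/3)(μ(3)·641^1 + μ(1)·641^3) = 263374080/3 = 87791360.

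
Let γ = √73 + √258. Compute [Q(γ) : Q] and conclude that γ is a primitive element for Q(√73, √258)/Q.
[Q(γ) : Q] = 4 (equivalently, Q(γ) = Q(√73, √258))

Obviously Q(γ) ⊆ Q(√73, √258), and [Q(√73, √258):Q] = 4 (since 73, 258 are distinct squarefree integers > 1 with 18834 not a perfect square). To show equality we compute the minimal polynomial of γ. From γ = √73 + √258: γ^2 = 73 + 2√(18834) + 258 = 331 + 2√(18834), so γ^2 - 331 = 2√(18834); squaring, (γ^2 - 331)^2 = 4·18834, i.e. γ^4 - 662γ^2 + 109561 - 75336 = 0, i.e. γ^4 - 662γ^2 + 34225 = 0. So γ is a root of x^4 - 662x^2 + 34225. This polynomial is irreducible over Q: it has no rational root (each ±√73 ± √258 is irrational), and any factorization into two quadratics over Q would force √(18834) ∈ Q (pairing opposite roots) or √73, √258 ∈ Q (other pairings), all impossible. Hence [Q(γ):Q] = 4 = [Q(√73, √258):Q], so Q(γ) = Q(√73, √258).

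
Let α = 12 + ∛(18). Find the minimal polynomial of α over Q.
m_α(x) = x^3 - 36x^2 + 432x - 1746

Set β = α - 12 = ∛(18), so β^3 = 18. Then (α - 12)^3 - 18 = 0, i.e. α is a root of g(x) = (x - 12)^3 - 18 = x^3 - 36x^2 + 432x - 1746. Since g(x) = h(x - 12) where h(x) = x^3 - 18, and h is irreducible over Q (because 18 is not a perfect cube, so h has no rational root, and a monic cubic with no rational root is irreducible), g is also irreducible (irreducibility is preserved under the substitution x → x - 12). Hence m_α(x) = x^3 - 36x^2 + 432x - 1746.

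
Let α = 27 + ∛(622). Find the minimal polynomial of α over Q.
m_α(x) = x^3 - 81x^2 + 2187x - 20305

Set β = α - 27 = ∛(622), so β^3 = 622. Then (α - 27)^3 - 622 = 0, i.e. α is a root of g(x) = (x - 27)^3 - 622 = x^3 - 81x^2 + 2187x - 20305. Since g(x) = h(x - 27) where h(x) = x^3 - 622, and h is irreducible over Q (because 622 is not a perfect cube, so h has no rational root, and a monic cubic with no rational root is irreducible), g is also irreducible (irreducibility is preserved under the substitution x → x - 27). Hence m_α(x) = x^3 - 81x^2 + 2187x - 20305.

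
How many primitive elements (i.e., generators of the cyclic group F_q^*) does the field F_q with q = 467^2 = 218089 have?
There are φ(218088) = 66816 primitive elements

F_q^* is cyclic of order q - 1 = 218088. A cyclic group of order m has exactly φ(m) generators. Here m = 218088 = 2^3 · 3^2 · 13 · 233, so the number of primitive elements is φ(218088) = 66816.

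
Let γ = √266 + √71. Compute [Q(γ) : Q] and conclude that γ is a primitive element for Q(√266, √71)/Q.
[Q(γ) : Q] = 4 (equivalently, Q(γ) = Q(√266, √71))

Obviously Q(γ) ⊆ Q(√266, √71), and [Q(√266, √71):Q] = 4 (since 266, 71 are distinct squarefree integers > 1 with 18886 not a perfect square). To show equality we compute the minimal polynomial of γ. From γ = √266 + √71: γ^2 = 266 + 2√(18886) + 71 = 337 + 2√(18886), so γ^2 - 337 = 2√(18886); squaring, (γ^2 - 337)^2 = 4·18886, i.e. γ^4 - 674γ^2 + 113569 - 75544 = 0, i.e. γ^4 - 674γ^2 + 38025 = 0. So γ is a root of x^4 - 674x^2 + 38025. This polynomial is irreducible over Q: it has no rational root (each ±√266 ± √71 is irrational), and any factorization into two quadratics over Q would force √(18886) ∈ Q (pairing opposite roots) or √266, √71 ∈ Q (other pairings), all impossible. Hence [Q(γ):Q] = 4 = [Q(√266, √71):Q], so Q(γ) = Q(√266, √71).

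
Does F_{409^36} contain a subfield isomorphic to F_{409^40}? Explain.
No: F_{409^40} is not a subfield of F_{409^36}

F_{p^m} embeds in F_{p^n} iff m | n. Here 40 ∤ 36 (since 36 = 0·40 + 36 with remainder 36 ≠ 0), so F_{409^40} is not a subfield of F_{409^36}. Equivalently: if it were, the tower law would give 40 = [F_{409^40}:F_409] dividing [F_{409^36}:F_409] = 36, contradiction.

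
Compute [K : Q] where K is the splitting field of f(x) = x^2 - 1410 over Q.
[K : Q] = 2

f(x) = x^2 - 1410 factors as (x - √1410)(x + √1410). The splitting field is K = Q(√1410). Since 1410 is squarefree and > 1, it is not a perfect square, so x^2 - 1410 is irreducible over Q and [Q(√1410) : Q] = 2. Hence [K : Q] = 2.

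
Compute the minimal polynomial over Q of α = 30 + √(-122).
m_α(x) = x^2 - 60x + 1022

From α - 30 = √(-122), squaring gives (α - 30)^2 = -122, i.e. α^2 - 60α + 900 = -122, so α^2 - 60α + 1022 = 0. The discriminant of x^2 - 60x + 1022 is (-60)^2 - 4·(1022) = 3600 - 4088 = -488, and 4·(-122) is not a perfect square in Q since -122 is squarefree and ≠ 1. Hence x^2 - 60x + 1022 is irreducible over Q and is the minimal polynomial of α.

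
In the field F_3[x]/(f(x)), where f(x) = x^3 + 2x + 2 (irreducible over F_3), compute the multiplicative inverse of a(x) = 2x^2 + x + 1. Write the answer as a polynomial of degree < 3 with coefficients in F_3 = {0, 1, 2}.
a(x)^(-1) ≡ x^2 (mod f(x))

Since f is irreducible over F_3, F_3[x]/(f) is a field and a(x) ≠ 0 has an inverse. Apply the extended Euclidean algorithm to f(x) and a(x) in F_3[x]: f(x) = (2x + 2)·a(x) + (x);  a(x) = (2x + 1)·(x) + (1). The last nonzero remainder is the constant 1 = gcd(f, a) in F_3. Back-substituting through the division chain expresses 1 = s(x)·a(x) + t(x)·f(x) with s(x) ≡ x^2 (mod f), so a(x)^(-1) ≡ s(x) = x^2 (mod f). Check: (2x^2 + x + 1)·(x^2) = 2x^4 + x^3 + x^2 ≡ 1 (mod x^3 + 2x + 2).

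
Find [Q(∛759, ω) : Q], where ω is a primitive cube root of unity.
[Q(∛759, ω) : Q] = 6

[Q(∛759):Q] = 3 (min poly x^3 - 759, irreducible since 759 is not a perfect cube). [Q(ω):Q] = 2 (min poly x^2 + x + 1). Since Q(∛759) ⊂ R and ω ∉ R, we have ω ∉ Q(∛759), so x^2 + x + 1 remains irreducible over Q(∛759) and [Q(∛759, ω) : Q(∛759)] = 2. By the tower law, [Q(∛759, ω) : Q] = 3 · 2 = 6. (In fact Q(∛759, ω) is the splitting field of x^3 - 759 over Q.)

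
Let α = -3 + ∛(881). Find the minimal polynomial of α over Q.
m_α(x) = x^3 + 9x^2 + 27x - 854

Set β = α + 3 = ∛(881), so β^3 = 881. Then (α + 3)^3 - 881 = 0, i.e. α is a root of g(x) = (x + 3)^3 - 881 = x^3 + 9x^2 + 27x - 854. Since g(x) = h(x + 3) where h(x) = x^3 - 881, and h is irreducible over Q (because 881 is not a perfect cube, so h has no rational root, and a monic cubic with no rational root is irreducible), g is also irreducible (irreducibility is preserved under the substitution x → x + 3). Hence m_α(x) = x^3 + 9x^2 + 27x - 854.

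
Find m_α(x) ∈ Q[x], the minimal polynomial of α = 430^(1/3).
m_α(x) = x^3 - 430

α satisfies α^3 = 430, so x^3 - 430 annihilates α. By the rational root test, a rational root p/q (in lowest terms) of x^3 - 430 would satisfy p^3 = 430 q^3, forcing q = 1 and p^3 = 430; but 430 is not a perfect cube, contradiction. A monic cubic over Q with no rational root is irreducible (any nontrivial factorization would include a linear factor). Hence x^3 - 430 is the minimal polynomial of α, and in particular [Q(α):Q] = 3.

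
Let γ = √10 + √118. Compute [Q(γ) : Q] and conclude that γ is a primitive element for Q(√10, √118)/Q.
[Q(γ) : Q] = 4 (equivalently, Q(γ) = Q(√10, √118))

Obviously Q(γ) ⊆ Q(√10, √118), and [Q(√10, √118):Q] = 4 (since 10, 118 are distinct squarefree integers > 1 with 1180 not a perfect square). To show equality we compute the minimal polynomial of γ. From γ = √10 + √118: γ^2 = 10 + 2√(1180) + 118 = 128 + 2√(1180), so γ^2 - 128 = 2√(1180); squaring, (γ^2 - 128)^2 = 4·1180, i.e. γ^4 - 256γ^2 + 16384 - 4720 = 0, i.e. γ^4 - 256γ^2 + 11664 = 0. So γ is a root of x^4 - 256x^2 + 11664. This polynomial is irreducible over Q: it has no rational root (each ±√10 ± √118 is irrational), and any factorization into two quadratics over Q would force √(1180) ∈ Q (pairing opposite roots) or √10, √118 ∈ Q (other pairings), all impossible. Hence [Q(γ):Q] = 4 = [Q(√10, √118):Q], so Q(γ) = Q(√10, √118).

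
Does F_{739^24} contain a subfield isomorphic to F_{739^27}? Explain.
No: F_{739^27} is not a subfield of F_{739^24}

F_{p^m} embeds in F_{p^n} iff m | n. Here 27 ∤ 24 (since 24 = 0·27 + 24 with remainder 24 ≠ 0), so F_{739^27} is not a subfield of F_{739^24}. Equivalently: if it were, the tower law would give 27 = [F_{739^27}:F_739] dividing [F_{739^24}:F_739] = 24, contradiction.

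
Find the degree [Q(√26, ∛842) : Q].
[Q(√26, ∛842) : Q] = 6

Let L = Q(√26, ∛842). Since Q(√26) ⊂ L and [Q(√26):Q] = 2, the tower law gives 2 | [L:Q]. Likewise Q(∛842) ⊂ L with [Q(∛842):Q] = 3 (because 842 is not a perfect cube), so 3 | [L:Q]. As gcd(2,3) = 1, [L:Q] is divisible by 6. Conversely L is generated over Q by √26 and ∛842, so [L:Q] ≤ 2·3 = 6. Therefore [Q(√26, ∛842) : Q] = 6.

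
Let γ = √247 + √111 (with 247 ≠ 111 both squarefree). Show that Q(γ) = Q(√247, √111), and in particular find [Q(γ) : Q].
[Q(γ) : Q] = 4 (equivalently, Q(γ) = Q(√247, √111))

Obviously Q(γ) ⊆ Q(√247, √111), and [Q(√247, √111):Q] = 4 (since 247, 111 are distinct squarefree integers > 1 with 27417 not a perfect square). To show equality we compute the minimal polynomial of γ. From γ = √247 + √111: γ^2 = 247 + 2√(27417) + 111 = 358 + 2√(27417), so γ^2 - 358 = 2√(27417); squaring, (γ^2 - 358)^2 = 4·27417, i.e. γ^4 - 716γ^2 + 128164 - 109668 = 0, i.e. γ^4 - 716γ^2 + 18496 = 0. So γ is a root of x^4 - 716x^2 + 18496. This polynomial is irreducible over Q: it has no rational root (each ±√247 ± √111 is irrational), and any factorization into two quadratics over Q would force √(27417) ∈ Q (pairing opposite roots) or √247, √111 ∈ Q (other pairings), all impossible. Hence [Q(γ):Q] = 4 = [Q(√247, √111):Q], so Q(γ) = Q(√247, √111).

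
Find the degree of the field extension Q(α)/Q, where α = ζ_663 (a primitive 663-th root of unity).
[Q(α):Q] = 384

The minimal polynomial of ζ_663 over Q is the 663-th cyclotomic polynomial Φ_663(x), which is irreducible over Q and has degree φ(663) = 384. Hence [Q(α):Q] = φ(663) = 384.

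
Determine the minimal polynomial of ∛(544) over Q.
m_α(x) = x^3 - 544

α satisfies α^3 = 544, so x^3 - 544 annihilates α. By the rational root test, a rational root p/q (in lowest terms) of x^3 - 544 would satisfy p^3 = 544 q^3, forcing q = 1 and p^3 = 544; but 544 is not a perfect cube, contradiction. A monic cubic over Q with no rational root is irreducible (any nontrivial factorization would include a linear factor). Hence x^3 - 544 is the minimal polynomial of α, and in particular [Q(α):Q] = 3.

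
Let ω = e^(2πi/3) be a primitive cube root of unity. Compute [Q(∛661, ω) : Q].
[Q(∛661, ω) : Q] = 6

[Q(∛661):Q] = 3 (min poly x^3 - 661, irreducible since 661 is not a perfect cube). [Q(ω):Q] = 2 (min poly x^2 + x + 1). Since Q(∛661) ⊂ R and ω ∉ R, we have ω ∉ Q(∛661), so x^2 + x + 1 remains irreducible over Q(∛661) and [Q(∛661, ω) : Q(∛661)] = 2. By the tower law, [Q(∛661, ω) : Q] = 3 · 2 = 6. (In fact Q(∛661, ω) is the splitting field of x^3 - 661 over Q.)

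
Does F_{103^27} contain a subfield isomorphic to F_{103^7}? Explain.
No: F_{103^7} is not a subfield of F_{103^27}

F_{p^m} embeds in F_{p^n} iff m | n. Here 7 ∤ 27 (since 27 = 3·7 + 6 with remainder 6 ≠ 0), so F_{103^7} is not a subfield of F_{103^27}. Equivalently: if it were, the tower law would give 7 = [F_{103^7}:F_103] dividing [F_{103^27}:F_103] = 27, contradiction.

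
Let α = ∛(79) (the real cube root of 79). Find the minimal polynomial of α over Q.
m_α(x) = x^3 - 79

α satisfies α^3 = 79, so x^3 - 79 annihilates α. By the rational root test, a rational root p/q (in lowest terms) of x^3 - 79 would satisfy p^3 = 79 q^3, forcing q = 1 and p^3 = 79; but 79 is not a perfect cube, contradiction. A monic cubic over Q with no rational root is irreducible (any nontrivial factorization would include a linear factor). Hence x^3 - 79 is the minimal polynomial of α, and in particular [Q(α):Q] = 3.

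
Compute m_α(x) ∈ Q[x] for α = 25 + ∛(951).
m_α(x) = x^3 - 75x^2 + 1875x - 16576

Set β = α - 25 = ∛(951), so β^3 = 951. Then (α - 25)^3 - 951 = 0, i.e. α is a root of g(x) = (x - 25)^3 - 951 = x^3 - 75x^2 + 1875x - 16576. Since g(x) = h(x - 25) where h(x) = x^3 - 951, and h is irreducible over Q (because 951 is not a perfect cube, so h has no rational root, and a monic cubic with no rational root is irreducible), g is also irreducible (irreducibility is preserved under the substitution x → x - 25). Hence m_α(x) = x^3 - 75x^2 + 1875x - 16576.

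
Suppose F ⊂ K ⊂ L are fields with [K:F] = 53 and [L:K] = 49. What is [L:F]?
[L:F] = 2597

The tower law says that for any tower of field extensions F ⊂ K ⊂ L with finite degrees, [L:F] = [L:K] · [K:F]. Here this gives [L:F] = 49 · 53 = 2597.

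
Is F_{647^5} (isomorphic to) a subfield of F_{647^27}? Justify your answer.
No: F_{647^5} is not a subfield of F_{647^27}

F_{p^m} embeds in F_{p^n} iff m | n. Here 5 ∤ 27 (since 27 = 5·5 + 2 with remainder 2 ≠ 0), so F_{647^5} is not a subfield of F_{647^27}. Equivalently: if it were, the tower law would give 5 = [F_{647^5}:F_647] dividing [F_{647^27}:F_647] = 27, contradiction.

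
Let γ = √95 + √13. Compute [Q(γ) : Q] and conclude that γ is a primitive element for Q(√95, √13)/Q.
[Q(γ) : Q] = 4 (equivalently, Q(γ) = Q(√95, √13))

Obviously Q(γ) ⊆ Q(√95, √13), and [Q(√95, √13):Q] = 4 (since 95, 13 are distinct squarefree integers > 1 with 1235 not a perfect square). To show equality we compute the minimal polynomial of γ. From γ = √95 + √13: γ^2 = 95 + 2√(1235) + 13 = 108 + 2√(1235), so γ^2 - 108 = 2√(1235); squaring, (γ^2 - 108)^2 = 4·1235, i.e. γ^4 - 216γ^2 + 11664 - 4940 = 0, i.e. γ^4 - 216γ^2 + 6724 = 0. So γ is a root of x^4 - 216x^2 + 6724. This polynomial is irreducible over Q: it has no rational root (each ±√95 ± √13 is irrational), and any factorization into two quadratics over Q would force √(1235) ∈ Q (pairing opposite roots) or √95, √13 ∈ Q (other pairings), all impossible. Hence [Q(γ):Q] = 4 = [Q(√95, √13):Q], so Q(γ) = Q(√95, √13).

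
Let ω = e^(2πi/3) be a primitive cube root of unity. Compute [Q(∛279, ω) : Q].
[Q(∛279, ω) : Q] = 6

[Q(∛279):Q] = 3 (min poly x^3 - 279, irreducible since 279 is not a perfect cube). [Q(ω):Q] = 2 (min poly x^2 + x + 1). Since Q(∛279) ⊂ R and ω ∉ R, we have ω ∉ Q(∛279), so x^2 + x + 1 remains irreducible over Q(∛279) and [Q(∛279, ω) : Q(∛279)] = 2. By the tower law, [Q(∛279, ω) : Q] = 3 · 2 = 6. (In fact Q(∛279, ω) is the splitting field of x^3 - 279 over Q.)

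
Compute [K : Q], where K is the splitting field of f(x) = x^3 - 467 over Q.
[K : Q] = 6

The roots of x^3 - 467 are ∛467, ω∛467, ω^2∛467 where ω = e^(2πi/3) is a primitive cube root of unity, so K = Q(∛467, ω). Now [Q(∛467):Q] = 3 (since 467 is not a perfect cube, x^3 - 467 is irreducible) and [Q(ω):Q] = 2. Both 2 and 3 divide [K:Q], and [K:Q] ≤ 3·2 = 6, so [K:Q] = 6. (Equivalently: Q(∛467) ⊂ R but ω ∉ R, so [K : Q(∛467)] = 2.)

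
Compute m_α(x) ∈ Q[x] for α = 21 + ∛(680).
m_α(x) = x^3 - 63x^2 + 1323x - 9941

Set β = α - 21 = ∛(680), so β^3 = 680. Then (α - 21)^3 - 680 = 0, i.e. α is a root of g(x) = (x - 21)^3 - 680 = x^3 - 63x^2 + 1323x - 9941. Since g(x) = h(x - 21) where h(x) = x^3 - 680, and h is irreducible over Q (because 680 is not a perfect cube, so h has no rational root, and a monic cubic with no rational root is irreducible), g is also irreducible (irreducibility is preserved under the substitution x → x - 21). Hence m_α(x) = x^3 - 63x^2 + 1323x - 9941.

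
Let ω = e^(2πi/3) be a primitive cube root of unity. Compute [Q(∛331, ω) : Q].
[Q(∛331, ω) : Q] = 6

[Q(∛331):Q] = 3 (min poly x^3 - 331, irreducible since 331 is not a perfect cube). [Q(ω):Q] = 2 (min poly x^2 + x + 1). Since Q(∛331) ⊂ R and ω ∉ R, we have ω ∉ Q(∛331), so x^2 + x + 1 remains irreducible over Q(∛331) and [Q(∛331, ω) : Q(∛331)] = 2. By the tower law, [Q(∛331, ω) : Q] = 3 · 2 = 6. (In fact Q(∛331, ω) is the splitting field of x^3 - 331 over Q.)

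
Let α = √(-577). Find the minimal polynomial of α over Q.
m_α(x) = x^2 + 577

α satisfies α^2 + 577 = 0, so x^2 + 577 annihilates α. Since d = -577 is squarefree and ≠ 1, it is not a perfect square in Q, so x^2 + 577 has no rational root and is therefore irreducible over Q (a degree-2 polynomial over a field is irreducible iff it has no root). Hence m_α(x) = x^2 + 577.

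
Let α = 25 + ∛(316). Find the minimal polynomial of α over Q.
m_α(x) = x^3 - 75x^2 + 1875x - 15941

Set β = α - 25 = ∛(316), so β^3 = 316. Then (α - 25)^3 - 316 = 0, i.e. α is a root of g(x) = (x - 25)^3 - 316 = x^3 - 75x^2 + 1875x - 15941. Since g(x) = h(x - 25) where h(x) = x^3 - 316, and h is irreducible over Q (because 316 is not a perfect cube, so h has no rational root, and a monic cubic with no rational root is irreducible), g is also irreducible (irreducibility is preserved under the substitution x → x - 25). Hence m_α(x) = x^3 - 75x^2 + 1875x - 15941.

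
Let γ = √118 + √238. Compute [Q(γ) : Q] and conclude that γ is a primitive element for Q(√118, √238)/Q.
[Q(γ) : Q] = 4 (equivalently, Q(γ) = Q(√118, √238))

Obviously Q(γ) ⊆ Q(√118, √238), and [Q(√118, √238):Q] = 4 (since 118, 238 are distinct squarefree integers > 1 with 28084 not a perfect square). To show equality we compute the minimal polynomial of γ. From γ = √118 + √238: γ^2 = 118 + 2√(28084) + 238 = 356 + 2√(28084), so γ^2 - 356 = 2√(28084); squaring, (γ^2 - 356)^2 = 4·28084, i.e. γ^4 - 712γ^2 + 126736 - 112336 = 0, i.e. γ^4 - 712γ^2 + 14400 = 0. So γ is a root of x^4 - 712x^2 + 14400. This polynomial is irreducible over Q: it has no rational root (each ±√118 ± √238 is irrational), and any factorization into two quadratics over Q would force √(28084) ∈ Q (pairing opposite roots) or √118, √238 ∈ Q (other pairings), all impossible. Hence [Q(γ):Q] = 4 = [Q(√118, √238):Q], so Q(γ) = Q(√118, √238).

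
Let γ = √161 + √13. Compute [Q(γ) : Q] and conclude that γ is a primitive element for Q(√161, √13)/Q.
[Q(γ) : Q] = 4 (equivalently, Q(γ) = Q(√161, √13))

Obviously Q(γ) ⊆ Q(√161, √13), and [Q(√161, √13):Q] = 4 (since 161, 13 are distinct squarefree integers > 1 with 2093 not a perfect square). To show equality we compute the minimal polynomial of γ. From γ = √161 + √13: γ^2 = 161 + 2√(2093) + 13 = 174 + 2√(2093), so γ^2 - 174 = 2√(2093); squaring, (γ^2 - 174)^2 = 4·2093, i.e. γ^4 - 348γ^2 + 30276 - 8372 = 0, i.e. γ^4 - 348γ^2 + 21904 = 0. So γ is a root of x^4 - 348x^2 + 21904. This polynomial is irreducible over Q: it has no rational root (each ±√161 ± √13 is irrational), and any factorization into two quadratics over Q would force √(2093) ∈ Q (pairing opposite roots) or √161, √13 ∈ Q (other pairings), all impossible. Hence [Q(γ):Q] = 4 = [Q(√161, √13):Q], so Q(γ) = Q(√161, √13).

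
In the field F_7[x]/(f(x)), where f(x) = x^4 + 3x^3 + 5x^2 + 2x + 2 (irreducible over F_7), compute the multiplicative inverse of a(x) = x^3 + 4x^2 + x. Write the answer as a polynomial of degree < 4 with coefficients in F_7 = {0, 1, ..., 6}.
a(x)^(-1) ≡ 5x^3 + 2x^2 + x + 6 (mod f(x))

Since f is irreducible over F_7, F_7[x]/(f) is a field and a(x) ≠ 0 has an inverse. Apply the extended Euclidean algorithm to f(x) and a(x) in F_7[x]: f(x) = (x + 6)·a(x) + (x^2 + 3x + 2);  a(x) = (x + 1)·(x^2 + 3x + 2) + (3x + 5);  (x^2 + 3x + 2) = (5x + 2)·(3x + 5) + (6). The last nonzero remainder is the constant 6 = gcd(f, a) in F_7. Back-substituting through the division chain expresses 6 = s(x)·a(x) + t(x)·f(x) with s(x) ≡ 2x^3 + 5x^2 + 6x + 1 (mod f), so (2x^3 + 5x^2 + 6x + 1)·a(x) ≡ 6 (mod f). Multiplying by 6^(-1) ≡ 6 in F_7 gives a(x)^(-1) ≡ 6·(2x^3 + 5x^2 + 6x + 1) ≡ 5x^3 + 2x^2 + x + 6 (mod f). Check: (x^3 + 4x^2 + x)·(5x^3 + 2x^2 + x + 6) = 5x^6 + x^5 + 5x^3 + 4x^2 + 6x ≡ 1 (mod x^4 + 3x^3 + 5x^2 + 2x + 2).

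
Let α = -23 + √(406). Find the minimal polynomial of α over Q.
m_α(x) = x^2 + 46x + 123

From α + 23 = √(406), squaring gives (α + 23)^2 = 406, i.e. α^2 + 46α + 529 = 406, so α^2 + 46α + 123 = 0. The discriminant of x^2 + 46x + 123 is (46)^2 - 4·(123) = 2116 - 492 = 1624, and 4·(406) is not a perfect square in Q since 406 is squarefree and ≠ 1. Hence x^2 + 46x + 123 is irreducible over Q and is the minimal polynomial of α.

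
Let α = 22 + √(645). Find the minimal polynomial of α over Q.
m_α(x) = x^2 - 44x - 161

From α - 22 = √(645), squaring gives (α - 22)^2 = 645, i.e. α^2 - 44α + 484 = 645, so α^2 - 44α - 161 = 0. The discriminant of x^2 - 44x - 161 is (-44)^2 - 4·(-161) = 1936 + 644 = 2580, and 4·(645) is not a perfect square in Q since 645 is squarefree and ≠ 1. Hence x^2 - 44x - 161 is irreducible over Q and is the minimal polynomial of α.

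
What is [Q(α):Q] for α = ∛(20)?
[Q(α):Q] = 3

The minimal polynomial of α is x^3 - 20, irreducible over Q since 20 is not a perfect cube (so x^3 - 20 has no rational root). Hence [Q(α):Q] = deg(m_α) = 3.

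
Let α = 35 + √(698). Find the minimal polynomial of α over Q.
m_α(x) = x^2 - 70x + 527

From α - 35 = √(698), squaring gives (α - 35)^2 = 698, i.e. α^2 - 70α + 1225 = 698, so α^2 - 70α + 527 = 0. The discriminant of x^2 - 70x + 527 is (-70)^2 - 4·(527) = 4900 - 2108 = 2792, and 4·(698) is not a perfect square in Q since 698 is squarefree and ≠ 1. Hence x^2 - 70x + 527 is irreducible over Q and is the minimal polynomial of α.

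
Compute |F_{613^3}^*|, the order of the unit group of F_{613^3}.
|F_{613^3}^*| = 230346396

F_{613^3} has 613^3 = 230346397 elements; its multiplicative group consists of all nonzero elements, so |F_{613^3}^*| = 230346397 - 1 = 230346396. (It is cyclic since any finite subgroup of the multiplicative group of a field is cyclic.)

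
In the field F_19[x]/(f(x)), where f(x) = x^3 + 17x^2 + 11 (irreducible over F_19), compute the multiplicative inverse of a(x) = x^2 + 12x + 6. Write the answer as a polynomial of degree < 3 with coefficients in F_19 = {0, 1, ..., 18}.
a(x)^(-1) ≡ 13x^2 + 12x + 17 (mod f(x))

Since f is irreducible over F_19, F_19[x]/(f) is a field and a(x) ≠ 0 has an inverse. Apply the extended Euclidean algorithm to f(x) and a(x) in F_19[x]: f(x) = (x + 5)·a(x) + (10x);  a(x) = (2x + 5)·(10x) + (6). The last nonzero remainder is the constant 6 = gcd(f, a) in F_19. Back-substituting through the division chain expresses 6 = s(x)·a(x) + t(x)·f(x) with s(x) ≡ 2x^2 + 15x + 7 (mod f), so (2x^2 + 15x + 7)·a(x) ≡ 6 (mod f). Multiplying by 6^(-1) ≡ 16 in F_19 gives a(x)^(-1) ≡ 16·(2x^2 + 15x + 7) ≡ 13x^2 + 12x + 17 (mod f). Check: (x^2 + 12x + 6)·(13x^2 + 12x + 17) = 13x^4 + 16x^3 + 11x^2 + 10x + 7 ≡ 1 (mod x^3 + 17x^2 + 11).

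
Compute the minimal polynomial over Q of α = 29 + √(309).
m_α(x) = x^2 - 58x + 532

From α - 29 = √(309), squaring gives (α - 29)^2 = 309, i.e. α^2 - 58α + 841 = 309, so α^2 - 58α + 532 = 0. The discriminant of x^2 - 58x + 532 is (-58)^2 - 4·(532) = 3364 - 2128 = 1236, and 4·(309) is not a perfect square in Q since 309 is squarefree and ≠ 1. Hence x^2 - 58x + 532 is irreducible over Q and is the minimal polynomial of α.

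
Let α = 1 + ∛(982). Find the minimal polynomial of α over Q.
m_α(x) = x^3 - 3x^2 + 3x - 983

Set β = α - 1 = ∛(982), so β^3 = 982. Then (α - 1)^3 - 982 = 0, i.e. α is a root of g(x) = (x - 1)^3 - 982 = x^3 - 3x^2 + 3x - 983. Since g(x) = h(x - 1) where h(x) = x^3 - 982, and h is irreducible over Q (because 982 is not a perfect cube, so h has no rational root, and a monic cubic with no rational root is irreducible), g is also irreducible (irreducibility is preserved under the substitution x → x - 1). Hence m_α(x) = x^3 - 3x^2 + 3x - 983.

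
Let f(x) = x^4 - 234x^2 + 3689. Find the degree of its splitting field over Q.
[K : Q] = 4

Solving the quadratic in x^2: x^2 = (234 ± √(234^2 - 4·3689))/2 = (234 ± √40000)/2 = (234 ± 200)/2, giving x^2 = 17 or x^2 = 217. So f(x) = (x^2 - 17)(x^2 - 217) and the roots of f are ±√17, ±√217. Hence the splitting field is K = Q(√17, √217). Since 17 and 217 are distinct squarefree integers > 1, their product 3689 is not a perfect square, so √217 ∉ Q(√17). By the tower law [K:Q] = [Q(√17,√217):Q(√17)] · [Q(√17):Q] = 2 · 2 = 4.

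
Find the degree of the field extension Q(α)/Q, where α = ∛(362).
[Q(α):Q] = 3

The minimal polynomial of α is x^3 - 362, irreducible over Q since 362 is not a perfect cube (so x^3 - 362 has no rational root). Hence [Q(α):Q] = deg(m_α) = 3.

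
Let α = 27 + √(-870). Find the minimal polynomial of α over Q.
m_α(x) = x^2 - 54x + 1599

From α - 27 = √(-870), squaring gives (α - 27)^2 = -870, i.e. α^2 - 54α + 729 = -870, so α^2 - 54α + 1599 = 0. The discriminant of x^2 - 54x + 1599 is (-54)^2 - 4·(1599) = 2916 - 6396 = -3480, and 4·(-870) is not a perfect square in Q since -870 is squarefree and ≠ 1. Hence x^2 - 54x + 1599 is irreducible over Q and is the minimal polynomial of α.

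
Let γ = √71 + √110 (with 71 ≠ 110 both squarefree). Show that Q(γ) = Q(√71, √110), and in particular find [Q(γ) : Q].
[Q(γ) : Q] = 4 (equivalently, Q(γ) = Q(√71, √110))

Obviously Q(γ) ⊆ Q(√71, √110), and [Q(√71, √110):Q] = 4 (since 71, 110 are distinct squarefree integers > 1 with 7810 not a perfect square). To show equality we compute the minimal polynomial of γ. From γ = √71 + √110: γ^2 = 71 + 2√(7810) + 110 = 181 + 2√(7810), so γ^2 - 181 = 2√(7810); squaring, (γ^2 - 181)^2 = 4·7810, i.e. γ^4 - 362γ^2 + 32761 - 31240 = 0, i.e. γ^4 - 362γ^2 + 1521 = 0. So γ is a root of x^4 - 362x^2 + 1521. This polynomial is irreducible over Q: it has no rational root (each ±√71 ± √110 is irrational), and any factorization into two quadratics over Q would force √(7810) ∈ Q (pairing opposite roots) or √71, √110 ∈ Q (other pairings), all impossible. Hence [Q(γ):Q] = 4 = [Q(√71, √110):Q], so Q(γ) = Q(√71, √110).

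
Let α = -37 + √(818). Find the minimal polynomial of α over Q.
m_α(x) = x^2 + 74x + 551

From α + 37 = √(818), squaring gives (α + 37)^2 = 818, i.e. α^2 + 74α + 1369 = 818, so α^2 + 74α + 551 = 0. The discriminant of x^2 + 74x + 551 is (74)^2 - 4·(551) = 5476 - 2204 = 3272, and 4·(818) is not a perfect square in Q since 818 is squarefree and ≠ 1. Hence x^2 + 74x + 551 is irreducible over Q and is the minimal polynomial of α.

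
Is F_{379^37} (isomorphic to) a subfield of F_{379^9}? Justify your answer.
No: F_{379^37} is not a subfield of F_{379^9}

F_{p^m} embeds in F_{p^n} iff m | n. Here 37 ∤ 9 (since 9 = 0·37 + 9 with remainder 9 ≠ 0), so F_{379^37} is not a subfield of F_{379^9}. Equivalently: if it were, the tower law would give 37 = [F_{379^37}:F_379] dividing [F_{379^9}:F_379] = 9, contradiction.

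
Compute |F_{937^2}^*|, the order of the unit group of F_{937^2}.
|F_{937^2}^*| = 877968

F_{937^2} has 937^2 = 877969 elements; its multiplicative group consists of all nonzero elements, so |F_{937^2}^*| = 877969 - 1 = 877968. (It is cyclic since any finite subgroup of the multiplicative group of a field is cyclic.)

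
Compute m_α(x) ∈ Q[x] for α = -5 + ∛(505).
m_α(x) = x^3 + 15x^2 + 75x - 380

Set β = α + 5 = ∛(505), so β^3 = 505. Then (α + 5)^3 - 505 = 0, i.e. α is a root of g(x) = (x + 5)^3 - 505 = x^3 + 15x^2 + 75x - 380. Since g(x) = h(x + 5) where h(x) = x^3 - 505, and h is irreducible over Q (because 505 is not a perfect cube, so h has no rational root, and a monic cubic with no rational root is irreducible), g is also irreducible (irreducibility is preserved under the substitution x → x + 5). Hence m_α(x) = x^3 + 15x^2 + 75x - 380.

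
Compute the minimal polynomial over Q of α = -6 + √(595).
m_α(x) = x^2 + 12x - 559

From α + 6 = √(595), squaring gives (α + 6)^2 = 595, i.e. α^2 + 12α + 36 = 595, so α^2 + 12α - 559 = 0. The discriminant of x^2 + 12x - 559 is (12)^2 - 4·(-559) = 144 + 2236 = 2380, and 4·(595) is not a perfect square in Q since 595 is squarefree and ≠ 1. Hence x^2 + 12x - 559 is irreducible over Q and is the minimal polynomial of α.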